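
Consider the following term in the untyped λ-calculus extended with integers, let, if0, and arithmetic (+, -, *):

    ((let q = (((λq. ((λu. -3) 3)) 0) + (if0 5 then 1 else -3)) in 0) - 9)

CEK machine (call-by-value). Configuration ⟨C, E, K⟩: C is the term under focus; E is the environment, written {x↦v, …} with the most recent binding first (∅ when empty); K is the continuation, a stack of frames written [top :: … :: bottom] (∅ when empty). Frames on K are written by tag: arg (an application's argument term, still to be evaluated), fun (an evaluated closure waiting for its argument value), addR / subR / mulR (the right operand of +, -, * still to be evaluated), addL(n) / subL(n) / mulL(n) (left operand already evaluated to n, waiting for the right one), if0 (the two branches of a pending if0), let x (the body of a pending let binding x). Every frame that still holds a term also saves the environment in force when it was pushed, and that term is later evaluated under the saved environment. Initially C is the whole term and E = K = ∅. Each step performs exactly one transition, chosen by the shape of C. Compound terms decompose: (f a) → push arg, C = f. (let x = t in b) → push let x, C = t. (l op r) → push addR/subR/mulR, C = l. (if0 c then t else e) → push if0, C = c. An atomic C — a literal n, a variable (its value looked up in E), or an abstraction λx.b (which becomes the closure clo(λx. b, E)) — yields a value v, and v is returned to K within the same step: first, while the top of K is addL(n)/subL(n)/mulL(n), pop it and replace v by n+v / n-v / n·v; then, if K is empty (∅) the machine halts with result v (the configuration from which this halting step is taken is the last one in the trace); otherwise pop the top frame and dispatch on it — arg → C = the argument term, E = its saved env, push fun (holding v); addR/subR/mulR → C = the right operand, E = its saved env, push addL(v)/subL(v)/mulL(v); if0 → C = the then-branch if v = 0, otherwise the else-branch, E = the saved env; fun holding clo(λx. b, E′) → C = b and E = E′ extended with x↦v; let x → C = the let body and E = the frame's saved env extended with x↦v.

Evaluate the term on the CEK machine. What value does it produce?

t=0: ⟨C=((let q = (((λq. ((λu. -3) 3)) 0) + (if0 5 then 1 else -3)) in 0) - 9); E=∅; K=∅⟩
t=1: ⟨C=(let q = (((λq. ((λu. -3) 3)) 0) + (if0 5 then 1 else -3)) in 0); E=∅; K=[subR]⟩
t=2: ⟨C=(((λq. ((λu. -3) 3)) 0) + (if0 5 then 1 else -3)); E=∅; K=[let q :: subR]⟩
t=3: ⟨C=((λq. ((λu. -3) 3)) 0); E=∅; K=[addR :: let q :: subR]⟩
t=4: ⟨C=(λq. ((λu. -3) 3)); E=∅; K=[arg :: addR :: let q :: subR]⟩
t=5: ⟨C=0; E=∅; K=[fun :: addR :: let q :: subR]⟩
t=6: ⟨C=((λu. -3) 3); E={q↦0}; K=[addR :: let q :: subR]⟩
t=7: ⟨C=(λu. -3); E={q↦0}; K=[arg :: addR :: let q :: subR]⟩
t=8: ⟨C=3; E={q↦0}; K=[fun :: addR :: let q :: subR]⟩
t=9: ⟨C=-3; E={u↦3, q↦0}; K=[addR :: let q :: subR]⟩
t=10: ⟨C=(if0 5 then 1 else -3); E=∅; K=[addL(-3) :: let q :: subR]⟩
t=11: ⟨C=5; E=∅; K=[if0 :: addL(-3) :: let q :: subR]⟩
t=12: ⟨C=-3; E=∅; K=[addL(-3) :: let q :: subR]⟩
t=13: ⟨C=0; E={q↦-6}; K=[subR]⟩
t=14: ⟨C=9; E=∅; K=[subL(0)]⟩
→ final value -9

Answer: -9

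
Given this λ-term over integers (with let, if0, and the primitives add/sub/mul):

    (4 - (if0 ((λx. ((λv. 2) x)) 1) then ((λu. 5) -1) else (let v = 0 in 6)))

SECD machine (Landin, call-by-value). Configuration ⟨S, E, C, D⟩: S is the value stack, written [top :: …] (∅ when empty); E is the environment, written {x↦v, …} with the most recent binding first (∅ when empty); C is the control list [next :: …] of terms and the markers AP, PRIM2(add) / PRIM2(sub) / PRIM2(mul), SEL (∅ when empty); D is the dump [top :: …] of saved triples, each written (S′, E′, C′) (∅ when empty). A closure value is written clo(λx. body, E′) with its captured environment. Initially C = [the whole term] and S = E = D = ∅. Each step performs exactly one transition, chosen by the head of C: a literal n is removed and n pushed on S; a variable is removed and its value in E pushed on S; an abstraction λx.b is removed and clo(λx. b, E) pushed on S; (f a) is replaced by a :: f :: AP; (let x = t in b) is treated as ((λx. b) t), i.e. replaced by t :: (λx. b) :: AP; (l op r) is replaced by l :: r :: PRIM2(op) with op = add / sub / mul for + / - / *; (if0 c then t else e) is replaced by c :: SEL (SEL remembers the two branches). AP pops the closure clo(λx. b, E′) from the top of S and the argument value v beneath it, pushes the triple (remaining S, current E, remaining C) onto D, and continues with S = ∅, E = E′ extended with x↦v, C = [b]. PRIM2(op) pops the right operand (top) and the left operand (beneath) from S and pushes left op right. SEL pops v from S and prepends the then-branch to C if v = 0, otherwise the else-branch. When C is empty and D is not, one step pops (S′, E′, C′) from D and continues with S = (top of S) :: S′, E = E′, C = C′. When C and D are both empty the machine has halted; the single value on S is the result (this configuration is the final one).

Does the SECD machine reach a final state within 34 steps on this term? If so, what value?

[0] [S=∅ | E=∅ | C=[(4 - (if0 ((λx. ((λv. 2) x)) 1) then ((λu. 5) -1) else (let v = 0 in 6)))] | D=∅]
[1] [S=∅ | E=∅ | C=[4 :: (if0 ((λx. ((λv. 2) x)) 1) then ((λu. 5) -1) else (let v = 0 in 6)) :: PRIM2(sub)] | D=∅]
[2] [S=[4] | E=∅ | C=[(if0 ((λx. ((λv. 2) x)) 1) then ((λu. 5) -1) else (let v = 0 in 6)) :: PRIM2(sub)] | D=∅]
[3] [S=[4] | E=∅ | C=[((λx. ((λv. 2) x)) 1) :: SEL :: PRIM2(sub)] | D=∅]
[4] [S=[4] | E=∅ | C=[1 :: (λx. ((λv. 2) x)) :: AP :: SEL :: PRIM2(sub)] | D=∅]
[5] [S=[1 :: 4] | E=∅ | C=[(λx. ((λv. 2) x)) :: AP :: SEL :: PRIM2(sub)] | D=∅]
[6] [S=[clo(λx. ((λv. 2) x), ∅) :: 1 :: 4] | E=∅ | C=[AP :: SEL :: PRIM2(sub)] | D=∅]
[7] [S=∅ | E={x↦1} | C=[((λv. 2) x)] | D=[([4], ∅, [SEL :: PRIM2(sub)])]]
[8] [S=∅ | E={x↦1} | C=[x :: (λv. 2) :: AP] | D=[([4], ∅, [SEL :: PRIM2(sub)])]]
[9] [S=[1] | E={x↦1} | C=[(λv. 2) :: AP] | D=[([4], ∅, [SEL :: PRIM2(sub)])]]
[10] [S=[clo(λv. 2, {x↦1}) :: 1] | E={x↦1} | C=[AP] | D=[([4], ∅, [SEL :: PRIM2(sub)])]]
[11] [S=∅ | E={v↦1, x↦1} | C=[2] | D=[(∅, {x↦1}, ∅) :: ([4], ∅, [SEL :: PRIM2(sub)])]]
[12] [S=[2] | E={v↦1, x↦1} | C=∅ | D=[(∅, {x↦1}, ∅) :: ([4], ∅, [SEL :: PRIM2(sub)])]]
[13] [S=[2] | E={x↦1} | C=∅ | D=[([4], ∅, [SEL :: PRIM2(sub)])]]
[14] [S=[2 :: 4] | E=∅ | C=[SEL :: PRIM2(sub)] | D=∅]
[15] [S=[4] | E=∅ | C=[(let v = 0 in 6) :: PRIM2(sub)] | D=∅]
[16] [S=[4] | E=∅ | C=[0 :: (λv. 6) :: AP :: PRIM2(sub)] | D=∅]
[17] [S=[0 :: 4] | E=∅ | C=[(λv. 6) :: AP :: PRIM2(sub)] | D=∅]
[18] [S=[clo(λv. 6, ∅) :: 0 :: 4] | E=∅ | C=[AP :: PRIM2(sub)] | D=∅]
[19] [S=∅ | E={v↦0} | C=[6] | D=[([4], ∅, [PRIM2(sub)])]]
[20] [S=[6] | E={v↦0} | C=∅ | D=[([4], ∅, [PRIM2(sub)])]]
[21] [S=[6 :: 4] | E=∅ | C=[PRIM2(sub)] | D=∅]
[22] [S=[-2] | E=∅ | C=∅ | D=∅]
→ final value -2

Answer: -2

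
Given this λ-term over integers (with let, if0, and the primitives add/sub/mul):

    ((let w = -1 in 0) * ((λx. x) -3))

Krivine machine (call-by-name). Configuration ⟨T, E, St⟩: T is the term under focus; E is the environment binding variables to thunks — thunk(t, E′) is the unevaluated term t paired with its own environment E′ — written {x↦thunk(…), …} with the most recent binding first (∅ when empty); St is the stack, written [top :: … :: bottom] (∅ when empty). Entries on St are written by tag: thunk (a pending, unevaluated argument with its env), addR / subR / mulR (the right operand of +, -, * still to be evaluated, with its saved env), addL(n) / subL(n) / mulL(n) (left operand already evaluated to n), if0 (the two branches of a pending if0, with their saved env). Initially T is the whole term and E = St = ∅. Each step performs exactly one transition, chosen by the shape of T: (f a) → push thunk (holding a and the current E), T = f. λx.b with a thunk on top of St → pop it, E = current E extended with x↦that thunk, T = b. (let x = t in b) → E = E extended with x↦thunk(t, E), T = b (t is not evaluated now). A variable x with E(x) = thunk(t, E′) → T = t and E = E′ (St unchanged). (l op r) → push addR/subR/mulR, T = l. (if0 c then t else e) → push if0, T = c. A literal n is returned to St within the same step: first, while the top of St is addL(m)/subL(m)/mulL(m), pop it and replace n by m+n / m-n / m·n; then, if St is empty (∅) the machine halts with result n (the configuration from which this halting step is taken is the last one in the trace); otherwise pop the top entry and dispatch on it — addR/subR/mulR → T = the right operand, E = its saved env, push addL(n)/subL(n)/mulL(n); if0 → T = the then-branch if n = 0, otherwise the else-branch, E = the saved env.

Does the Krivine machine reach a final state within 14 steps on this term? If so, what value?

Answer: 0

Execution trace:
t=0: ⟨T=((let w = -1 in 0) * ((λx. x) -3)); E=∅; St=∅⟩
t=1: ⟨T=(let w = -1 in 0); E=∅; St=[mulR]⟩
t=2: ⟨T=0; E={w↦thunk(-1, ∅)}; St=[mulR]⟩
t=3: ⟨T=((λx. x) -3); E=∅; St=[mulL(0)]⟩
t=4: ⟨T=(λx. x); E=∅; St=[thunk :: mulL(0)]⟩
t=5: ⟨T=x; E={x↦thunk(-3, ∅)}; St=[mulL(0)]⟩
t=6: ⟨T=-3; E=∅; St=[mulL(0)]⟩
→ final value 0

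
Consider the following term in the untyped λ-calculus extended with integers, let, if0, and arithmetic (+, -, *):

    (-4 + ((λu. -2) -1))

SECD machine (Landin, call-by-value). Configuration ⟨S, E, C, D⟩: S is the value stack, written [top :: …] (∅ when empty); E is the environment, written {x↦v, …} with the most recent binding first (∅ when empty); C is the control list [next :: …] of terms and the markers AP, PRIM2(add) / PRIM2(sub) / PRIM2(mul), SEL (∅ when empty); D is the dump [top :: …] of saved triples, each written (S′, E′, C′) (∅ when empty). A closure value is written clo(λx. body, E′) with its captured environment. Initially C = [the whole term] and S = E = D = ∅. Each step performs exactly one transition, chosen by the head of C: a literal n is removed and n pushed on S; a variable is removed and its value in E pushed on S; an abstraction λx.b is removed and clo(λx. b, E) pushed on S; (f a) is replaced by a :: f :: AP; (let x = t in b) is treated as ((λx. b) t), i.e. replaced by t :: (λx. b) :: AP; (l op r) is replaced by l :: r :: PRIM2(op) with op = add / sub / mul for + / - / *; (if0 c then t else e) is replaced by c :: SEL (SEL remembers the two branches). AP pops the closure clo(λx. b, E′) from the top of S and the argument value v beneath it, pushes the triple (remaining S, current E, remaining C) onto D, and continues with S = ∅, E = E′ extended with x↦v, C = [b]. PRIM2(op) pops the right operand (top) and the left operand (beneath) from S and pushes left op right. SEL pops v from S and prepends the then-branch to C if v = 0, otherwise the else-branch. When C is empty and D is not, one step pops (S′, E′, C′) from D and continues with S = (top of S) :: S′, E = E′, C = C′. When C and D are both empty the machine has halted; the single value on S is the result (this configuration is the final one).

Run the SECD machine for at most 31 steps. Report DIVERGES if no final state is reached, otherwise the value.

Answer: -6

Machine steps:
step 0: <S=∅, E=∅, C=[(-4 + ((λu. -2) -1))], D=∅>
step 1: <S=∅, E=∅, C=[-4 :: ((λu. -2) -1) :: PRIM2(add)], D=∅>
step 2: <S=[-4], E=∅, C=[((λu. -2) -1) :: PRIM2(add)], D=∅>
step 3: <S=[-4], E=∅, C=[-1 :: (λu. -2) :: AP :: PRIM2(add)], D=∅>
step 4: <S=[-1 :: -4], E=∅, C=[(λu. -2) :: AP :: PRIM2(add)], D=∅>
step 5: <S=[clo(λu. -2, ∅) :: -1 :: -4], E=∅, C=[AP :: PRIM2(add)], D=∅>
step 6: <S=∅, E={u↦-1}, C=[-2], D=[([-4], ∅, [PRIM2(add)])]>
step 7: <S=[-2], E={u↦-1}, C=∅, D=[([-4], ∅, [PRIM2(add)])]>
step 8: <S=[-2 :: -4], E=∅, C=[PRIM2(add)], D=∅>
step 9: <S=[-6], E=∅, C=∅, D=∅>
→ final value -6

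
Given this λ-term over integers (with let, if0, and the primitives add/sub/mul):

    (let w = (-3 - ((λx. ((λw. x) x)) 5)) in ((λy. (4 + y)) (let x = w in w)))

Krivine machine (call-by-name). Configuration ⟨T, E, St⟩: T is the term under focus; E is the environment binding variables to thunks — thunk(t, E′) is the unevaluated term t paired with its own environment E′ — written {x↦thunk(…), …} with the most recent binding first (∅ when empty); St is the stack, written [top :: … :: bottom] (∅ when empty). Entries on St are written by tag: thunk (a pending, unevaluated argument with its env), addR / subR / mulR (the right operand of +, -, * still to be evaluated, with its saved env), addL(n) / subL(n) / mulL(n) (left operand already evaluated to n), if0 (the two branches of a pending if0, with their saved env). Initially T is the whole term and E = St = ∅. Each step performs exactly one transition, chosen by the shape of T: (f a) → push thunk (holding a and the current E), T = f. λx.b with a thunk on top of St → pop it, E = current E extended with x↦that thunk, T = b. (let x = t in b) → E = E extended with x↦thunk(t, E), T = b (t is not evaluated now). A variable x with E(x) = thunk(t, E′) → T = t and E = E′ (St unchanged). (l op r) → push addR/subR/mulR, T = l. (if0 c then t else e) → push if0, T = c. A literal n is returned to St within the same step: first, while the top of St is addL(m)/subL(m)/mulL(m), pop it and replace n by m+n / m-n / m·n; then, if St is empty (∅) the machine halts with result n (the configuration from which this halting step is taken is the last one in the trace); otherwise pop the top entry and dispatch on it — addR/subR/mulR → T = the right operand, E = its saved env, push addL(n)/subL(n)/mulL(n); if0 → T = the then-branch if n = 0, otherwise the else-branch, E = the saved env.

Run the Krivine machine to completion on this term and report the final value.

step 0: [T=(let w = (-3 - ((λx. ((λw. x) x)) 5)) in ((λy. (4 + y)) (let x = w in w))) | E=∅ | St=∅]
step 1: [T=((λy. (4 + y)) (let x = w in w)) | E={w↦thunk((-3 - ((λx. ((λw. x) x)) 5)), ∅)} | St=∅]
step 2: [T=(λy. (4 + y)) | E={w↦thunk((-3 - ((λx. ((λw. x) x)) 5)), ∅)} | St=[thunk]]
step 3: [T=(4 + y) | E={y↦thunk((let x = w in w), {w↦thunk((-3 - ((λx. ((λw. x) x)) 5)), ∅)}), w↦thunk((-3 - ((λx. ((λw. x) x)) 5)), ∅)} | St=∅]
step 4: [T=4 | E={y↦thunk((let x = w in w), {w↦thunk((-3 - ((λx. ((λw. x) x)) 5)), ∅)}), w↦thunk((-3 - ((λx. ((λw. x) x)) 5)), ∅)} | St=[addR]]
step 5: [T=y | E={y↦thunk((let x = w in w), {w↦thunk((-3 - ((λx. ((λw. x) x)) 5)), ∅)}), w↦thunk((-3 - ((λx. ((λw. x) x)) 5)), ∅)} | St=[addL(4)]]
step 6: [T=(let x = w in w) | E={w↦thunk((-3 - ((λx. ((λw. x) x)) 5)), ∅)} | St=[addL(4)]]
step 7: [T=w | E={x↦thunk(w, {w↦thunk((-3 - ((λx. ((λw. x) x)) 5)), ∅)}), w↦thunk((-3 - ((λx. ((λw. x) x)) 5)), ∅)} | St=[addL(4)]]
step 8: [T=(-3 - ((λx. ((λw. x) x)) 5)) | E=∅ | St=[addL(4)]]
step 9: [T=-3 | E=∅ | St=[subR :: addL(4)]]
step 10: [T=((λx. ((λw. x) x)) 5) | E=∅ | St=[subL(-3) :: addL(4)]]
step 11: [T=(λx. ((λw. x) x)) | E=∅ | St=[thunk :: subL(-3) :: addL(4)]]
step 12: [T=((λw. x) x) | E={x↦thunk(5, ∅)} | St=[subL(-3) :: addL(4)]]
step 13: [T=(λw. x) | E={x↦thunk(5, ∅)} | St=[thunk :: subL(-3) :: addL(4)]]
step 14: [T=x | E={w↦thunk(x, {x↦thunk(5, ∅)}), x↦thunk(5, ∅)} | St=[subL(-3) :: addL(4)]]
step 15: [T=5 | E=∅ | St=[subL(-3) :: addL(4)]]
→ final value -4

Answer: -4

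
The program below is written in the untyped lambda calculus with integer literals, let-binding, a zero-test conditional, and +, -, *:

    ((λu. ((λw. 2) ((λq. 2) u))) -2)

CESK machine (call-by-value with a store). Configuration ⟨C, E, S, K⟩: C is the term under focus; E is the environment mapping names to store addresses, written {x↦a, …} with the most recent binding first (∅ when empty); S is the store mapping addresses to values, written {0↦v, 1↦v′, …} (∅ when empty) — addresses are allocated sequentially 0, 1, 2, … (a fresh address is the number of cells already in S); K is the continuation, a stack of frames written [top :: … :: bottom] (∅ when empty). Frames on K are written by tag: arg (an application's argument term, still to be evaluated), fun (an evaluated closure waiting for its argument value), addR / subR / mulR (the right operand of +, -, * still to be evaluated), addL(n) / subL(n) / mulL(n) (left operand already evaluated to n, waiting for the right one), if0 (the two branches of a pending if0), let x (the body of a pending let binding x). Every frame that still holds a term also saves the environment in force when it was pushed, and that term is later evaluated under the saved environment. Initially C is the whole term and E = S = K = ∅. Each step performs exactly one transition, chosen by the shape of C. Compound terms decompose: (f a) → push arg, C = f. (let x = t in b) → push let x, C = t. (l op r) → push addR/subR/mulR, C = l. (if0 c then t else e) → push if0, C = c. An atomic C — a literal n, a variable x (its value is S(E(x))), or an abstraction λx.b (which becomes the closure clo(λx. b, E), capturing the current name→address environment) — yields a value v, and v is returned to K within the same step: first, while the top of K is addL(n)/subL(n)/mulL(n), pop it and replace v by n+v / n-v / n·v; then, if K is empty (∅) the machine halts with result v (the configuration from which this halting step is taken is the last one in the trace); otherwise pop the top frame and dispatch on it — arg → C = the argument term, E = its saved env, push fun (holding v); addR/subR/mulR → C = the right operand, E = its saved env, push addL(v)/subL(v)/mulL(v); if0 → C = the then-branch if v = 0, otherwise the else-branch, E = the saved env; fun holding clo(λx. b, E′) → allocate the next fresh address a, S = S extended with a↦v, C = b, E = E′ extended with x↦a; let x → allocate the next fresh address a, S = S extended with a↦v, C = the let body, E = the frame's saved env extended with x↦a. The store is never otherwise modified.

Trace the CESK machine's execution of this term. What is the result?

Answer: 2

Derivation:
[0] ⟨C=((λu. ((λw. 2) ((λq. 2) u))) -2); E=∅; S=∅; K=∅⟩
[1] ⟨C=(λu. ((λw. 2) ((λq. 2) u))); E=∅; S=∅; K=[arg]⟩
[2] ⟨C=-2; E=∅; S=∅; K=[fun]⟩
[3] ⟨C=((λw. 2) ((λq. 2) u)); E={u↦0}; S={0↦-2}; K=∅⟩
[4] ⟨C=(λw. 2); E={u↦0}; S={0↦-2}; K=[arg]⟩
[5] ⟨C=((λq. 2) u); E={u↦0}; S={0↦-2}; K=[fun]⟩
[6] ⟨C=(λq. 2); E={u↦0}; S={0↦-2}; K=[arg :: fun]⟩
[7] ⟨C=u; E={u↦0}; S={0↦-2}; K=[fun :: fun]⟩
[8] ⟨C=2; E={q↦1, u↦0}; S={0↦-2, 1↦-2}; K=[fun]⟩
[9] ⟨C=2; E={w↦2, u↦0}; S={0↦-2, 1↦-2, 2↦2}; K=∅⟩
→ final value 2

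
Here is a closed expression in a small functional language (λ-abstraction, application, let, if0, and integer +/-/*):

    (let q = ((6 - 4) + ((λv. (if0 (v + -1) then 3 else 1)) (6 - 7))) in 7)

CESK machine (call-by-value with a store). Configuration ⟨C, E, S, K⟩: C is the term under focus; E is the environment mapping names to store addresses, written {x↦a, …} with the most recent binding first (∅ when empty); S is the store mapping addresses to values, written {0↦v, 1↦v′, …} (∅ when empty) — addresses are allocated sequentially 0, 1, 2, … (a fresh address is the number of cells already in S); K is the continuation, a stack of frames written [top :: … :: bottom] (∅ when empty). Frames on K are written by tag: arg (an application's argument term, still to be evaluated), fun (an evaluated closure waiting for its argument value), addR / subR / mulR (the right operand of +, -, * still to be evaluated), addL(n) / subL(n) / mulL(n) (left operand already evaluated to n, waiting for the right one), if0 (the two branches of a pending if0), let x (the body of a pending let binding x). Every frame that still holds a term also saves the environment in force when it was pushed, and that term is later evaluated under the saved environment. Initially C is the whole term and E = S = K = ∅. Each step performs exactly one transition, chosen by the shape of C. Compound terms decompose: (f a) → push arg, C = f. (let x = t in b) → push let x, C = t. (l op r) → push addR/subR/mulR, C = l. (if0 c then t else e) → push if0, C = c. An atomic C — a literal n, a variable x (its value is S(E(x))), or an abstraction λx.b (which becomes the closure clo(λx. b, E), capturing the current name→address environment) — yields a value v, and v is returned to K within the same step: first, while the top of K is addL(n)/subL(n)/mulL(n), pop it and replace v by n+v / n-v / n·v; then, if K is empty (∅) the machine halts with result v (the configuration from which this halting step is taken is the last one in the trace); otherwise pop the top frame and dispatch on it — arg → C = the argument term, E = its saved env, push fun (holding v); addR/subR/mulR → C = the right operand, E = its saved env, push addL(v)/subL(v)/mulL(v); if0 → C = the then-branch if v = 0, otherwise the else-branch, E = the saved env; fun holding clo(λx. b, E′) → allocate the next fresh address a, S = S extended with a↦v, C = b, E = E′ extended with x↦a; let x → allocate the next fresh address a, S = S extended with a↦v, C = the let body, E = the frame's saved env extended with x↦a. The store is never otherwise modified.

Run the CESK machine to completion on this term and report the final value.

t=0: <C=(let q = ((6 - 4) + ((λv. (if0 (v + -1) then 3 else 1)) (6 - 7))) in 7), E=∅, S=∅, K=∅>
t=1: <C=((6 - 4) + ((λv. (if0 (v + -1) then 3 else 1)) (6 - 7))), E=∅, S=∅, K=[let q]>
t=2: <C=(6 - 4), E=∅, S=∅, K=[addR :: let q]>
t=3: <C=6, E=∅, S=∅, K=[subR :: addR :: let q]>
t=4: <C=4, E=∅, S=∅, K=[subL(6) :: addR :: let q]>
t=5: <C=((λv. (if0 (v + -1) then 3 else 1)) (6 - 7)), E=∅, S=∅, K=[addL(2) :: let q]>
t=6: <C=(λv. (if0 (v + -1) then 3 else 1)), E=∅, S=∅, K=[arg :: addL(2) :: let q]>
t=7: <C=(6 - 7), E=∅, S=∅, K=[fun :: addL(2) :: let q]>
t=8: <C=6, E=∅, S=∅, K=[subR :: fun :: addL(2) :: let q]>
t=9: <C=7, E=∅, S=∅, K=[subL(6) :: fun :: addL(2) :: let q]>
t=10: <C=(if0 (v + -1) then 3 else 1), E={v↦0}, S={0↦-1}, K=[addL(2) :: let q]>
t=11: <C=(v + -1), E={v↦0}, S={0↦-1}, K=[if0 :: addL(2) :: let q]>
t=12: <C=v, E={v↦0}, S={0↦-1}, K=[addR :: if0 :: addL(2) :: let q]>
t=13: <C=-1, E={v↦0}, S={0↦-1}, K=[addL(-1) :: if0 :: addL(2) :: let q]>
t=14: <C=1, E={v↦0}, S={0↦-1}, K=[addL(2) :: let q]>
t=15: <C=7, E={q↦1}, S={0↦-1, 1↦3}, K=∅>
→ final value 7

Answer: 7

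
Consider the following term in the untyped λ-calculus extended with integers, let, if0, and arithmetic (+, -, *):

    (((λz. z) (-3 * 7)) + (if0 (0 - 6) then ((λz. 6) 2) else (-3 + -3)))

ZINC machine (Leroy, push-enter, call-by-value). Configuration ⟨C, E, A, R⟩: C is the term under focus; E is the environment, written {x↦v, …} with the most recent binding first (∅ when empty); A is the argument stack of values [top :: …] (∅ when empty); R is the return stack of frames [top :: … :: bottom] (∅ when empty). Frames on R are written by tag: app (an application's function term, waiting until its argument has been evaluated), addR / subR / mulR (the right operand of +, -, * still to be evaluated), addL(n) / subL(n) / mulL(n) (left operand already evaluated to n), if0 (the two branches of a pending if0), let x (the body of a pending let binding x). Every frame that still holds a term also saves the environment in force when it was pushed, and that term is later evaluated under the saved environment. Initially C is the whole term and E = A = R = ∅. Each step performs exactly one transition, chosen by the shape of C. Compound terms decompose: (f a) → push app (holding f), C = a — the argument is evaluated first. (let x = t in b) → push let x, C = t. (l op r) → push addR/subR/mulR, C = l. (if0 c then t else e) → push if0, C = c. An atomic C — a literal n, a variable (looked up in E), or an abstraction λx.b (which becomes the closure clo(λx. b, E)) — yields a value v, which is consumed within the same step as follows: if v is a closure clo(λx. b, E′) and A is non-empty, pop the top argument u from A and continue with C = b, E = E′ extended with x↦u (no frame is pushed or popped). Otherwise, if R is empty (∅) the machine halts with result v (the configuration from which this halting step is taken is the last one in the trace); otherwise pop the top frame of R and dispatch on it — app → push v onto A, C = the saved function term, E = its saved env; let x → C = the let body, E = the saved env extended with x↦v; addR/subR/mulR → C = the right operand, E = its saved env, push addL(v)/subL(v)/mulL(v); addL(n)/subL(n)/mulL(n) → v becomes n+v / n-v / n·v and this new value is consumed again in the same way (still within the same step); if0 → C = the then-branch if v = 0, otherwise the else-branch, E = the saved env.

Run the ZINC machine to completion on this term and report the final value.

Answer: -27

Derivation:
t=0: <C=(((λz. z) (-3 * 7)) + (if0 (0 - 6) then ((λz. 6) 2) else (-3 + -3))), E=∅, A=∅, R=∅>
t=1: <C=((λz. z) (-3 * 7)), E=∅, A=∅, R=[addR]>
t=2: <C=(-3 * 7), E=∅, A=∅, R=[app :: addR]>
t=3: <C=-3, E=∅, A=∅, R=[mulR :: app :: addR]>
t=4: <C=7, E=∅, A=∅, R=[mulL(-3) :: app :: addR]>
t=5: <C=(λz. z), E=∅, A=[-21], R=[addR]>
t=6: <C=z, E={z↦-21}, A=∅, R=[addR]>
t=7: <C=(if0 (0 - 6) then ((λz. 6) 2) else (-3 + -3)), E=∅, A=∅, R=[addL(-21)]>
t=8: <C=(0 - 6), E=∅, A=∅, R=[if0 :: addL(-21)]>
t=9: <C=0, E=∅, A=∅, R=[subR :: if0 :: addL(-21)]>
t=10: <C=6, E=∅, A=∅, R=[subL(0) :: if0 :: addL(-21)]>
t=11: <C=(-3 + -3), E=∅, A=∅, R=[addL(-21)]>
t=12: <C=-3, E=∅, A=∅, R=[addR :: addL(-21)]>
t=13: <C=-3, E=∅, A=∅, R=[addL(-3) :: addL(-21)]>
→ final value -27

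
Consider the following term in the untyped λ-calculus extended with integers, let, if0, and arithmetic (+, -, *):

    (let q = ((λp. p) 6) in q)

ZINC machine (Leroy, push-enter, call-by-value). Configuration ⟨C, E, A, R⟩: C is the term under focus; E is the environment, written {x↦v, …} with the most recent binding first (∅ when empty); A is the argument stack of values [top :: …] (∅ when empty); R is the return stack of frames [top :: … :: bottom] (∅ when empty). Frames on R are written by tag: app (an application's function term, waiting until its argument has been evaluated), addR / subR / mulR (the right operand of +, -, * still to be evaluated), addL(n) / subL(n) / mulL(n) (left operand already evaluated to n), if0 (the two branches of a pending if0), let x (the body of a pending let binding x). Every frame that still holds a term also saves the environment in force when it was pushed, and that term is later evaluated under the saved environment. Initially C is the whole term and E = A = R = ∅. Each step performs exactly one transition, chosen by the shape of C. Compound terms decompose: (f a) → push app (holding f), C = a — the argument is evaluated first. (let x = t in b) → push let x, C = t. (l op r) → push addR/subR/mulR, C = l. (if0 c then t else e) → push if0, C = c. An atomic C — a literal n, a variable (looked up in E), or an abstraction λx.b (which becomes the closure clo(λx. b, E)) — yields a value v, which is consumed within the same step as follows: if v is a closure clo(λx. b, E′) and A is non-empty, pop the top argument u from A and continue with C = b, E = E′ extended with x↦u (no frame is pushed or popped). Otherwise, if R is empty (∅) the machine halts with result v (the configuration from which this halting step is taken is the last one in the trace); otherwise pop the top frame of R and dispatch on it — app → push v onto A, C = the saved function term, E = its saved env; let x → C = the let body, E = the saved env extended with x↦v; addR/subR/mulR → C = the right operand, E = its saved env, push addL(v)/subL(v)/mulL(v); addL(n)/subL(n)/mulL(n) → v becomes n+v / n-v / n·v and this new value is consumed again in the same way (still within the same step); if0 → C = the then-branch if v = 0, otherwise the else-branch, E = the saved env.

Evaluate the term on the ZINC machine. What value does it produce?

Answer: 6

Execution trace:
[0] <C=(let q = ((λp. p) 6) in q), E=∅, A=∅, R=∅>
[1] <C=((λp. p) 6), E=∅, A=∅, R=[let q]>
[2] <C=6, E=∅, A=∅, R=[app :: let q]>
[3] <C=(λp. p), E=∅, A=[6], R=[let q]>
[4] <C=p, E={p↦6}, A=∅, R=[let q]>
[5] <C=q, E={q↦6}, A=∅, R=∅>
→ final value 6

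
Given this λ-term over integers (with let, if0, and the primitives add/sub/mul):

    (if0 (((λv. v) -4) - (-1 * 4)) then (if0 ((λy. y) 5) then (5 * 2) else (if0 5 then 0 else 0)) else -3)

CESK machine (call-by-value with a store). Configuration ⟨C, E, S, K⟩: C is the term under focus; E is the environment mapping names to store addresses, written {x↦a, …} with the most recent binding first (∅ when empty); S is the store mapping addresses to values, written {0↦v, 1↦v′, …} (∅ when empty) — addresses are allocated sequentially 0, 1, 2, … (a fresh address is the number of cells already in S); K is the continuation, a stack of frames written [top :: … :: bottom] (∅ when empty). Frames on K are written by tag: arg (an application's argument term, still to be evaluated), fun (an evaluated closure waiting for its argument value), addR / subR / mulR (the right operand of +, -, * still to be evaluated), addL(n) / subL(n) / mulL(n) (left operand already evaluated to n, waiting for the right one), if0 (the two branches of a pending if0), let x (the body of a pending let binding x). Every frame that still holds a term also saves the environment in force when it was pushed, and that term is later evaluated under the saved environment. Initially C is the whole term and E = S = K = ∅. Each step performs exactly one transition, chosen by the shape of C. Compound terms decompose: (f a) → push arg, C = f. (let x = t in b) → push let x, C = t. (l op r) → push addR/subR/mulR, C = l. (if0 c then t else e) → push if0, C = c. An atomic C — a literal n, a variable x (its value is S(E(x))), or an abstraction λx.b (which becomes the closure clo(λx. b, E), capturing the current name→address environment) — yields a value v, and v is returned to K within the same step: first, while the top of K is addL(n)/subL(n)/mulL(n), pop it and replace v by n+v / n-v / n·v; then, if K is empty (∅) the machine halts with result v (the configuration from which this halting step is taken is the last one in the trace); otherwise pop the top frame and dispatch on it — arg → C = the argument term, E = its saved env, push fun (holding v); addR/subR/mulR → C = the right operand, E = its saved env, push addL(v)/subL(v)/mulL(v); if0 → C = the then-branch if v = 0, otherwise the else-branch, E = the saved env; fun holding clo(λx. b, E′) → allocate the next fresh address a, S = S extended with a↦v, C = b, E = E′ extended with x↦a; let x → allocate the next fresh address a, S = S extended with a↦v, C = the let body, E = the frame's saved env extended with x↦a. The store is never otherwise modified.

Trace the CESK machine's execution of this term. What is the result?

Answer: 0

Machine steps:
[0] [C=(if0 (((λv. v) -4) - (-1 * 4)) then (if0 ((λy. y) 5) then (5 * 2) else (if0 5 then 0 else 0)) else -3) | E=∅ | S=∅ | K=∅]
[1] [C=(((λv. v) -4) - (-1 * 4)) | E=∅ | S=∅ | K=[if0]]
[2] [C=((λv. v) -4) | E=∅ | S=∅ | K=[subR :: if0]]
[3] [C=(λv. v) | E=∅ | S=∅ | K=[arg :: subR :: if0]]
[4] [C=-4 | E=∅ | S=∅ | K=[fun :: subR :: if0]]
[5] [C=v | E={v↦0} | S={0↦-4} | K=[subR :: if0]]
[6] [C=(-1 * 4) | E=∅ | S={0↦-4} | K=[subL(-4) :: if0]]
[7] [C=-1 | E=∅ | S={0↦-4} | K=[mulR :: subL(-4) :: if0]]
[8] [C=4 | E=∅ | S={0↦-4} | K=[mulL(-1) :: subL(-4) :: if0]]
[9] [C=(if0 ((λy. y) 5) then (5 * 2) else (if0 5 then 0 else 0)) | E=∅ | S={0↦-4} | K=∅]
[10] [C=((λy. y) 5) | E=∅ | S={0↦-4} | K=[if0]]
[11] [C=(λy. y) | E=∅ | S={0↦-4} | K=[arg :: if0]]
[12] [C=5 | E=∅ | S={0↦-4} | K=[fun :: if0]]
[13] [C=y | E={y↦1} | S={0↦-4, 1↦5} | K=[if0]]
[14] [C=(if0 5 then 0 else 0) | E=∅ | S={0↦-4, 1↦5} | K=∅]
[15] [C=5 | E=∅ | S={0↦-4, 1↦5} | K=[if0]]
[16] [C=0 | E=∅ | S={0↦-4, 1↦5} | K=∅]
→ final value 0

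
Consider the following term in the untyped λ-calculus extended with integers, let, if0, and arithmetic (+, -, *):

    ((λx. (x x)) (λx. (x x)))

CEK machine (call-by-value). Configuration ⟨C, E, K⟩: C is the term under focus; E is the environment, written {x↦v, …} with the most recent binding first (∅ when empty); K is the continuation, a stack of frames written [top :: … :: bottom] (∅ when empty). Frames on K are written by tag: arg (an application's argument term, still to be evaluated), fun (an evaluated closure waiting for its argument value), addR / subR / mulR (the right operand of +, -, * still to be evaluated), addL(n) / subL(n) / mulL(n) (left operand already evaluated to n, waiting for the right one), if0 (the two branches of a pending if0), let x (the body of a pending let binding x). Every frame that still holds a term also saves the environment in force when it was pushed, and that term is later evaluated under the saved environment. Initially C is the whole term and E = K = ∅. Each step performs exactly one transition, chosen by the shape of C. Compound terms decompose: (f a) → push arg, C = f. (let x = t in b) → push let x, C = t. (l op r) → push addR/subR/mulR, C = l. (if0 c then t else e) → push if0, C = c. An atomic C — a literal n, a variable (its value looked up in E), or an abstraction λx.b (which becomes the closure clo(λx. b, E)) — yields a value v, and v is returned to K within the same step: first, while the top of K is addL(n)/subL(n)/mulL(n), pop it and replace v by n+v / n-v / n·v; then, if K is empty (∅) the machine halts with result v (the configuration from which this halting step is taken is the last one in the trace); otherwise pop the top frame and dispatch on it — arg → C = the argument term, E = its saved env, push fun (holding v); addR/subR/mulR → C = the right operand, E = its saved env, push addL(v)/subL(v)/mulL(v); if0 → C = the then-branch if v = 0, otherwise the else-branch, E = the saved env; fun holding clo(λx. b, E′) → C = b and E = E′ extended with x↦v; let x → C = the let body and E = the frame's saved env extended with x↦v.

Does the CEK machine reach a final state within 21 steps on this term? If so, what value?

t=0: ⟨C=((λx. (x x)) (λx. (x x))); E=∅; K=∅⟩
t=1: ⟨C=(λx. (x x)); E=∅; K=[arg]⟩
t=2: ⟨C=(λx. (x x)); E=∅; K=[fun]⟩
t=3: ⟨C=(x x); E={x↦clo(λx. (x x), ∅)}; K=∅⟩
t=4: ⟨C=x; E={x↦clo(λx. (x x), ∅)}; K=[arg]⟩
t=5: ⟨C=x; E={x↦clo(λx. (x x), ∅)}; K=[fun]⟩
… configuration repeats with period 3 (steps 3–5 recur indefinitely) …

Answer: DIVERGES (no final state within 21 steps)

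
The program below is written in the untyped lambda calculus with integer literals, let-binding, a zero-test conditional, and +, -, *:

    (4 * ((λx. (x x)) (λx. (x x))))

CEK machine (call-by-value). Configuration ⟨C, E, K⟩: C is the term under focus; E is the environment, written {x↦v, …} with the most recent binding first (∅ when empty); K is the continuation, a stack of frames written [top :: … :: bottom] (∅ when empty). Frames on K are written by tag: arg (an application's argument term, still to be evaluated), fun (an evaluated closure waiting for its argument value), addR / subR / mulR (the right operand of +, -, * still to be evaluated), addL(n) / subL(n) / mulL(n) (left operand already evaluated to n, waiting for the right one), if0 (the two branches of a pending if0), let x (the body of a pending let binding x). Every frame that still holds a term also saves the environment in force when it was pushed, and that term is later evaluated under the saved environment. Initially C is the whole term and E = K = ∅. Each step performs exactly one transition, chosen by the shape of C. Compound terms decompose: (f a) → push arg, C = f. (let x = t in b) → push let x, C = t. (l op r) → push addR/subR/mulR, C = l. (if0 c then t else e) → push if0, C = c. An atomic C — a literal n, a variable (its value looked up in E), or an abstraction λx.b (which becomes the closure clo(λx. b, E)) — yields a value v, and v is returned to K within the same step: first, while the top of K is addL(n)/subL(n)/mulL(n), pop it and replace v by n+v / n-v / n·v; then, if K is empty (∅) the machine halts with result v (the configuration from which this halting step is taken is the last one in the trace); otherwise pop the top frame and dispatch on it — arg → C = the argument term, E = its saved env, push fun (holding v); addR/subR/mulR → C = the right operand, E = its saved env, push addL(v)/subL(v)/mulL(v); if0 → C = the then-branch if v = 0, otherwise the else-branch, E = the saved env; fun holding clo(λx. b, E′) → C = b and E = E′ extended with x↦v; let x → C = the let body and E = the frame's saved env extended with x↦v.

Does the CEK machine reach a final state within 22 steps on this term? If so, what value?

t=0: [C=(4 * ((λx. (x x)) (λx. (x x)))) | E=∅ | K=∅]
t=1: [C=4 | E=∅ | K=[mulR]]
t=2: [C=((λx. (x x)) (λx. (x x))) | E=∅ | K=[mulL(4)]]
t=3: [C=(λx. (x x)) | E=∅ | K=[arg :: mulL(4)]]
t=4: [C=(λx. (x x)) | E=∅ | K=[fun :: mulL(4)]]
t=5: [C=(x x) | E={x↦clo(λx. (x x), ∅)} | K=[mulL(4)]]
t=6: [C=x | E={x↦clo(λx. (x x), ∅)} | K=[arg :: mulL(4)]]
t=7: [C=x | E={x↦clo(λx. (x x), ∅)} | K=[fun :: mulL(4)]]
… configuration repeats with period 3 (steps 5–7 recur indefinitely) …

Answer: DIVERGES (no final state within 22 steps)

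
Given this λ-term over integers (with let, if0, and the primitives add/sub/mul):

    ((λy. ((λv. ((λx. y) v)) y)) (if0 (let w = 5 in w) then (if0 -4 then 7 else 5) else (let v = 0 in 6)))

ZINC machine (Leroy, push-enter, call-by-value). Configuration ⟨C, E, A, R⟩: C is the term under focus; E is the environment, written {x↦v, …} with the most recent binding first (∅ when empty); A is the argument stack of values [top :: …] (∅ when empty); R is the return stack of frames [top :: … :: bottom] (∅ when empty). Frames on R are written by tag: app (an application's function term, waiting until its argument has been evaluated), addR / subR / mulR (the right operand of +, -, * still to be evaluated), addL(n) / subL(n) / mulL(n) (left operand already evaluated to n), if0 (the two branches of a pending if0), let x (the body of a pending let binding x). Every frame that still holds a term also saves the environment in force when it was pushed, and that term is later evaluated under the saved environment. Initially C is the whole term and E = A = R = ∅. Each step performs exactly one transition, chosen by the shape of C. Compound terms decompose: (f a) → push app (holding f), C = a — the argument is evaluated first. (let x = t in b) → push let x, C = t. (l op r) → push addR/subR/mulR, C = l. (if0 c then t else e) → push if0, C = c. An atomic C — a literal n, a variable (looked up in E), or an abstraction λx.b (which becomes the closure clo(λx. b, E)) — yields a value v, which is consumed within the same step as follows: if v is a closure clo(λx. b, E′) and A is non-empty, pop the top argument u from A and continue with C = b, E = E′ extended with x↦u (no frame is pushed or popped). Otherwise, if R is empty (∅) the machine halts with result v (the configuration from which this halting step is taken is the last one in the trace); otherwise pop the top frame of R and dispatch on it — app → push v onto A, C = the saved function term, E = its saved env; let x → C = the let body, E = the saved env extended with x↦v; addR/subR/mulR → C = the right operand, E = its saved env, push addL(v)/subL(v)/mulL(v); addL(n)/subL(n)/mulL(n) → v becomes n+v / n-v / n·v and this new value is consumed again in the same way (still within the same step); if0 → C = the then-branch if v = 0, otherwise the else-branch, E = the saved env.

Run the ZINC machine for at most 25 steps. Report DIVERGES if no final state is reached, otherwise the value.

Answer: 6

Execution trace:
step 0: ⟨C=((λy. ((λv. ((λx. y) v)) y)) (if0 (let w = 5 in w) then (if0 -4 then 7 else 5) else (let v = 0 in 6))); E=∅; A=∅; R=∅⟩
step 1: ⟨C=(if0 (let w = 5 in w) then (if0 -4 then 7 else 5) else (let v = 0 in 6)); E=∅; A=∅; R=[app]⟩
step 2: ⟨C=(let w = 5 in w); E=∅; A=∅; R=[if0 :: app]⟩
step 3: ⟨C=5; E=∅; A=∅; R=[let w :: if0 :: app]⟩
step 4: ⟨C=w; E={w↦5}; A=∅; R=[if0 :: app]⟩
step 5: ⟨C=(let v = 0 in 6); E=∅; A=∅; R=[app]⟩
step 6: ⟨C=0; E=∅; A=∅; R=[let v :: app]⟩
step 7: ⟨C=6; E={v↦0}; A=∅; R=[app]⟩
step 8: ⟨C=(λy. ((λv. ((λx. y) v)) y)); E=∅; A=[6]; R=∅⟩
step 9: ⟨C=((λv. ((λx. y) v)) y); E={y↦6}; A=∅; R=∅⟩
step 10: ⟨C=y; E={y↦6}; A=∅; R=[app]⟩
step 11: ⟨C=(λv. ((λx. y) v)); E={y↦6}; A=[6]; R=∅⟩
step 12: ⟨C=((λx. y) v); E={v↦6, y↦6}; A=∅; R=∅⟩
step 13: ⟨C=v; E={v↦6, y↦6}; A=∅; R=[app]⟩
step 14: ⟨C=(λx. y); E={v↦6, y↦6}; A=[6]; R=∅⟩
step 15: ⟨C=y; E={x↦6, v↦6, y↦6}; A=∅; R=∅⟩
→ final value 6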